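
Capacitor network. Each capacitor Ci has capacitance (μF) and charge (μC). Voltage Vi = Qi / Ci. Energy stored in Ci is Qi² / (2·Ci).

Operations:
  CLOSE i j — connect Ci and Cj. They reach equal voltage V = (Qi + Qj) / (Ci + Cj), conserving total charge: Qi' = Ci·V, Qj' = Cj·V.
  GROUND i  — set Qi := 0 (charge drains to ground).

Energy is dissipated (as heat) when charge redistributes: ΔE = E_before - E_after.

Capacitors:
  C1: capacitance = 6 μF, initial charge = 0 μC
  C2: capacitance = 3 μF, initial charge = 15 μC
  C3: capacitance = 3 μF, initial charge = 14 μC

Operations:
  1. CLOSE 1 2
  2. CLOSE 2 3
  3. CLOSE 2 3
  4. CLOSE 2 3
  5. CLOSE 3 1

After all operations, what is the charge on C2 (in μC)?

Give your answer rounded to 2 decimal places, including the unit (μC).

Initial: C1(6μF, Q=0μC, V=0.00V), C2(3μF, Q=15μC, V=5.00V), C3(3μF, Q=14μC, V=4.67V)
Op 1: CLOSE 1-2: Q_total=15.00, C_total=9.00, V=1.67; Q1=10.00, Q2=5.00; dissipated=25.000
Op 2: CLOSE 2-3: Q_total=19.00, C_total=6.00, V=3.17; Q2=9.50, Q3=9.50; dissipated=6.750
Op 3: CLOSE 2-3: Q_total=19.00, C_total=6.00, V=3.17; Q2=9.50, Q3=9.50; dissipated=0.000
Op 4: CLOSE 2-3: Q_total=19.00, C_total=6.00, V=3.17; Q2=9.50, Q3=9.50; dissipated=0.000
Op 5: CLOSE 3-1: Q_total=19.50, C_total=9.00, V=2.17; Q3=6.50, Q1=13.00; dissipated=2.250
Final charges: Q1=13.00, Q2=9.50, Q3=6.50

Answer: 9.50 μC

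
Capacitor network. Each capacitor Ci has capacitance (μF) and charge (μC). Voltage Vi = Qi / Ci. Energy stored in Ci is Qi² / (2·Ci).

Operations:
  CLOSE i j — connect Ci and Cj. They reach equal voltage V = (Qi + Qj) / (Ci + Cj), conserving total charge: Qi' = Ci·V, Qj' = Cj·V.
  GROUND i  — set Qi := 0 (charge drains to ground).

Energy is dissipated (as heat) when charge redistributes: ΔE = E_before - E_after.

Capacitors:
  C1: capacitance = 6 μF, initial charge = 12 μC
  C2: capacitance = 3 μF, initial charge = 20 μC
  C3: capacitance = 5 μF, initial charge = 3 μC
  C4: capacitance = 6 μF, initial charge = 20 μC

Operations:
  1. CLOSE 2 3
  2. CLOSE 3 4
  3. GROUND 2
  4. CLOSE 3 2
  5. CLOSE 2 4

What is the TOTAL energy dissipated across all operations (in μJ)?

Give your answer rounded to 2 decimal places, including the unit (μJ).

Answer: 57.72 μJ

Derivation:
Initial: C1(6μF, Q=12μC, V=2.00V), C2(3μF, Q=20μC, V=6.67V), C3(5μF, Q=3μC, V=0.60V), C4(6μF, Q=20μC, V=3.33V)
Op 1: CLOSE 2-3: Q_total=23.00, C_total=8.00, V=2.88; Q2=8.62, Q3=14.38; dissipated=34.504
Op 2: CLOSE 3-4: Q_total=34.38, C_total=11.00, V=3.12; Q3=15.62, Q4=18.75; dissipated=0.286
Op 3: GROUND 2: Q2=0; energy lost=12.398
Op 4: CLOSE 3-2: Q_total=15.62, C_total=8.00, V=1.95; Q3=9.77, Q2=5.86; dissipated=9.155
Op 5: CLOSE 2-4: Q_total=24.61, C_total=9.00, V=2.73; Q2=8.20, Q4=16.41; dissipated=1.373
Total dissipated: 57.718 μJ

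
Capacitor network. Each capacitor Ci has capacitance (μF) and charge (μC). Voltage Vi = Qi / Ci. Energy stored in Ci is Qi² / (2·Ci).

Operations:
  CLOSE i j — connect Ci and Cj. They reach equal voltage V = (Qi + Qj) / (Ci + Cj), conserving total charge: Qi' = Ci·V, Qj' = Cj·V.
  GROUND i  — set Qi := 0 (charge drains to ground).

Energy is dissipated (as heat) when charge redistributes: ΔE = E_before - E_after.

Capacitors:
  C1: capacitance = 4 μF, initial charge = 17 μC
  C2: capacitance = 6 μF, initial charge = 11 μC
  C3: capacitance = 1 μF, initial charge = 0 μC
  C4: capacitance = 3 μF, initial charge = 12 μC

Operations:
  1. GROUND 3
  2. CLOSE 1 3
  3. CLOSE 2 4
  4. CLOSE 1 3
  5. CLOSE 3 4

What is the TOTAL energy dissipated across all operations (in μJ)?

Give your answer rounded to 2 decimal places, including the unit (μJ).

Answer: 12.19 μJ

Derivation:
Initial: C1(4μF, Q=17μC, V=4.25V), C2(6μF, Q=11μC, V=1.83V), C3(1μF, Q=0μC, V=0.00V), C4(3μF, Q=12μC, V=4.00V)
Op 1: GROUND 3: Q3=0; energy lost=0.000
Op 2: CLOSE 1-3: Q_total=17.00, C_total=5.00, V=3.40; Q1=13.60, Q3=3.40; dissipated=7.225
Op 3: CLOSE 2-4: Q_total=23.00, C_total=9.00, V=2.56; Q2=15.33, Q4=7.67; dissipated=4.694
Op 4: CLOSE 1-3: Q_total=17.00, C_total=5.00, V=3.40; Q1=13.60, Q3=3.40; dissipated=0.000
Op 5: CLOSE 3-4: Q_total=11.07, C_total=4.00, V=2.77; Q3=2.77, Q4=8.30; dissipated=0.267
Total dissipated: 12.187 μJ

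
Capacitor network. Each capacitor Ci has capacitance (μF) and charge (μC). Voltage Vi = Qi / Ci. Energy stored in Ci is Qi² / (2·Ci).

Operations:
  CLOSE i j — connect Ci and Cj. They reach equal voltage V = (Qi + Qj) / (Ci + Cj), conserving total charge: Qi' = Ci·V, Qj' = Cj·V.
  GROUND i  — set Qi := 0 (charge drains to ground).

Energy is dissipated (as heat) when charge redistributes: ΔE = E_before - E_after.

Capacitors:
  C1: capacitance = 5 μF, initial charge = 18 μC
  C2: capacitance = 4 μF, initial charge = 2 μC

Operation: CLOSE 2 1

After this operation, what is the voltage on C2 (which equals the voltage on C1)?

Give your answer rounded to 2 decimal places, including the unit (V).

Answer: 2.22 V

Derivation:
Initial: C1(5μF, Q=18μC, V=3.60V), C2(4μF, Q=2μC, V=0.50V)
Op 1: CLOSE 2-1: Q_total=20.00, C_total=9.00, V=2.22; Q2=8.89, Q1=11.11; dissipated=10.678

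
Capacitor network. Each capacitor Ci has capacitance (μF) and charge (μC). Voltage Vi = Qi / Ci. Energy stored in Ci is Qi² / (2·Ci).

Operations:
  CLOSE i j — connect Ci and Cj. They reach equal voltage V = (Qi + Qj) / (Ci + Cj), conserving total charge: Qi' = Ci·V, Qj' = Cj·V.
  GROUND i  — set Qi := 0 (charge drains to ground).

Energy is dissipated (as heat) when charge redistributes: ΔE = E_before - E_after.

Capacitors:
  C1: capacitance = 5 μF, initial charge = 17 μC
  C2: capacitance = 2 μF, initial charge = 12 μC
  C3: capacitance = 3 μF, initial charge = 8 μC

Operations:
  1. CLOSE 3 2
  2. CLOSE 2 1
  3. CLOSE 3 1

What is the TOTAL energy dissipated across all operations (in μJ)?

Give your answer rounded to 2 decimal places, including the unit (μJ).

Initial: C1(5μF, Q=17μC, V=3.40V), C2(2μF, Q=12μC, V=6.00V), C3(3μF, Q=8μC, V=2.67V)
Op 1: CLOSE 3-2: Q_total=20.00, C_total=5.00, V=4.00; Q3=12.00, Q2=8.00; dissipated=6.667
Op 2: CLOSE 2-1: Q_total=25.00, C_total=7.00, V=3.57; Q2=7.14, Q1=17.86; dissipated=0.257
Op 3: CLOSE 3-1: Q_total=29.86, C_total=8.00, V=3.73; Q3=11.20, Q1=18.66; dissipated=0.172
Total dissipated: 7.096 μJ

Answer: 7.10 μJ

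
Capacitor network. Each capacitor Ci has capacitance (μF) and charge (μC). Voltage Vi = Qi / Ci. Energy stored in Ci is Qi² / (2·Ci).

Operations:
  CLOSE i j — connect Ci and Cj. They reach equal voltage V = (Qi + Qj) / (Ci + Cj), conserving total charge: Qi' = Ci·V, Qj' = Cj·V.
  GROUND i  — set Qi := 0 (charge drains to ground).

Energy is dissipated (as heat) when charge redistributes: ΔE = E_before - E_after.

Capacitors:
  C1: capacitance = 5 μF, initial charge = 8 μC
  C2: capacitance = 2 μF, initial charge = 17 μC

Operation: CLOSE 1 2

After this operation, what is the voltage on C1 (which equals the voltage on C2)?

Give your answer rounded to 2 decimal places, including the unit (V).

Initial: C1(5μF, Q=8μC, V=1.60V), C2(2μF, Q=17μC, V=8.50V)
Op 1: CLOSE 1-2: Q_total=25.00, C_total=7.00, V=3.57; Q1=17.86, Q2=7.14; dissipated=34.007

Answer: 3.57 V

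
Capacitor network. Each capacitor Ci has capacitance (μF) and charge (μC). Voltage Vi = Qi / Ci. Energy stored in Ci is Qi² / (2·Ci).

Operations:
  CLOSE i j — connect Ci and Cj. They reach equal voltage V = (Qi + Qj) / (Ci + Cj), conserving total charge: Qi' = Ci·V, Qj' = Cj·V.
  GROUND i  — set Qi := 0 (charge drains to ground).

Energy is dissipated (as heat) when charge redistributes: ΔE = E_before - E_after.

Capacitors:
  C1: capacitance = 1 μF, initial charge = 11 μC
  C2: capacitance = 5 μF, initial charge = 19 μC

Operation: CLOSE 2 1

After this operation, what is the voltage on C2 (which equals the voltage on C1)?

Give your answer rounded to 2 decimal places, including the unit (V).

Initial: C1(1μF, Q=11μC, V=11.00V), C2(5μF, Q=19μC, V=3.80V)
Op 1: CLOSE 2-1: Q_total=30.00, C_total=6.00, V=5.00; Q2=25.00, Q1=5.00; dissipated=21.600

Answer: 5.00 V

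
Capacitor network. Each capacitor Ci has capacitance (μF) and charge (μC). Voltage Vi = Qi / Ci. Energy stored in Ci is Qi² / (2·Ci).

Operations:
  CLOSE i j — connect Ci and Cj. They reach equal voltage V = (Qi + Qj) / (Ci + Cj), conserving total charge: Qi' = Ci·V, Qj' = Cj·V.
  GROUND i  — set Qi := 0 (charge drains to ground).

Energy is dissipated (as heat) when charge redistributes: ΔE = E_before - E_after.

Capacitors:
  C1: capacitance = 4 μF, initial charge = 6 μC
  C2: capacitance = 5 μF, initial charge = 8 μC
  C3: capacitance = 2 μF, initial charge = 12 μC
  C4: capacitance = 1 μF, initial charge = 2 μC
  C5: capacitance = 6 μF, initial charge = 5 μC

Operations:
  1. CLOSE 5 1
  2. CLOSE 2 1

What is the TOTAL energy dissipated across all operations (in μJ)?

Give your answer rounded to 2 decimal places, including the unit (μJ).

Answer: 0.81 μJ

Derivation:
Initial: C1(4μF, Q=6μC, V=1.50V), C2(5μF, Q=8μC, V=1.60V), C3(2μF, Q=12μC, V=6.00V), C4(1μF, Q=2μC, V=2.00V), C5(6μF, Q=5μC, V=0.83V)
Op 1: CLOSE 5-1: Q_total=11.00, C_total=10.00, V=1.10; Q5=6.60, Q1=4.40; dissipated=0.533
Op 2: CLOSE 2-1: Q_total=12.40, C_total=9.00, V=1.38; Q2=6.89, Q1=5.51; dissipated=0.278
Total dissipated: 0.811 μJ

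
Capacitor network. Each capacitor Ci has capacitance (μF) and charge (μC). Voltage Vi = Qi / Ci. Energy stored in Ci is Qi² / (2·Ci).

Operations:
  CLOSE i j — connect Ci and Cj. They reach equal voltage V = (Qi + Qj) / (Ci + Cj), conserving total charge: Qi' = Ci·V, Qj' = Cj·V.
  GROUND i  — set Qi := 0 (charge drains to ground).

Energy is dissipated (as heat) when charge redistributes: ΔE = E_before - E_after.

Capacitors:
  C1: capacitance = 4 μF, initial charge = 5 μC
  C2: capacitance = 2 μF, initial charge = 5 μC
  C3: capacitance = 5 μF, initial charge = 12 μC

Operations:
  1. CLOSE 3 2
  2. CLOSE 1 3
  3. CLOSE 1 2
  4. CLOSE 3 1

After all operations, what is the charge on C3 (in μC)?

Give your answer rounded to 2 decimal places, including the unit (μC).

Initial: C1(4μF, Q=5μC, V=1.25V), C2(2μF, Q=5μC, V=2.50V), C3(5μF, Q=12μC, V=2.40V)
Op 1: CLOSE 3-2: Q_total=17.00, C_total=7.00, V=2.43; Q3=12.14, Q2=4.86; dissipated=0.007
Op 2: CLOSE 1-3: Q_total=17.14, C_total=9.00, V=1.90; Q1=7.62, Q3=9.52; dissipated=1.543
Op 3: CLOSE 1-2: Q_total=12.48, C_total=6.00, V=2.08; Q1=8.32, Q2=4.16; dissipated=0.183
Op 4: CLOSE 3-1: Q_total=17.84, C_total=9.00, V=1.98; Q3=9.91, Q1=7.93; dissipated=0.034
Final charges: Q1=7.93, Q2=4.16, Q3=9.91

Answer: 9.91 μC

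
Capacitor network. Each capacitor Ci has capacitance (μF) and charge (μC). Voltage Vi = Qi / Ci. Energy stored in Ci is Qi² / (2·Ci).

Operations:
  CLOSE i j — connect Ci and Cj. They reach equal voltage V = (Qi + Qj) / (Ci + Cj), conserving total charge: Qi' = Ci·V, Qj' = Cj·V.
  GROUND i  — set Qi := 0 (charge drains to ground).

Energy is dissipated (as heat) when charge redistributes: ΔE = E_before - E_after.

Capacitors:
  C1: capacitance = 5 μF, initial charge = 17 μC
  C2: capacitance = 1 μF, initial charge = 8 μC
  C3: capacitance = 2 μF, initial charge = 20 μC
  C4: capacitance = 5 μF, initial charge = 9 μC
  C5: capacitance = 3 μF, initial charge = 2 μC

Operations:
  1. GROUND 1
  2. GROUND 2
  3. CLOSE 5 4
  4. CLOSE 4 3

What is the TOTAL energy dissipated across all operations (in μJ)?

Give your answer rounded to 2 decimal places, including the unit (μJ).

Answer: 115.24 μJ

Derivation:
Initial: C1(5μF, Q=17μC, V=3.40V), C2(1μF, Q=8μC, V=8.00V), C3(2μF, Q=20μC, V=10.00V), C4(5μF, Q=9μC, V=1.80V), C5(3μF, Q=2μC, V=0.67V)
Op 1: GROUND 1: Q1=0; energy lost=28.900
Op 2: GROUND 2: Q2=0; energy lost=32.000
Op 3: CLOSE 5-4: Q_total=11.00, C_total=8.00, V=1.38; Q5=4.12, Q4=6.88; dissipated=1.204
Op 4: CLOSE 4-3: Q_total=26.88, C_total=7.00, V=3.84; Q4=19.20, Q3=7.68; dissipated=53.136
Total dissipated: 115.240 μJ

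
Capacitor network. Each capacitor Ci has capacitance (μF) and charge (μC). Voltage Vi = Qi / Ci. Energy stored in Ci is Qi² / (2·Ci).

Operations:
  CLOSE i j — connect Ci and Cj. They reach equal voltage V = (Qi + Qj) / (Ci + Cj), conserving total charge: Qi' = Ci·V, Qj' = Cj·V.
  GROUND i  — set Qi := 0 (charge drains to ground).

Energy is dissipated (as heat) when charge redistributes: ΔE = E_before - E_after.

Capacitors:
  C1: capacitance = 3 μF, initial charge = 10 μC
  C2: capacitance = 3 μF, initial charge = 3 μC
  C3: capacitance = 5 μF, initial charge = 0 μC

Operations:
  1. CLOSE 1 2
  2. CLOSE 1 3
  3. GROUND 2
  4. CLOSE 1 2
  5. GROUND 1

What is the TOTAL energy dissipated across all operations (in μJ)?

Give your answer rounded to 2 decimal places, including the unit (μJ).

Initial: C1(3μF, Q=10μC, V=3.33V), C2(3μF, Q=3μC, V=1.00V), C3(5μF, Q=0μC, V=0.00V)
Op 1: CLOSE 1-2: Q_total=13.00, C_total=6.00, V=2.17; Q1=6.50, Q2=6.50; dissipated=4.083
Op 2: CLOSE 1-3: Q_total=6.50, C_total=8.00, V=0.81; Q1=2.44, Q3=4.06; dissipated=4.401
Op 3: GROUND 2: Q2=0; energy lost=7.042
Op 4: CLOSE 1-2: Q_total=2.44, C_total=6.00, V=0.41; Q1=1.22, Q2=1.22; dissipated=0.495
Op 5: GROUND 1: Q1=0; energy lost=0.248
Total dissipated: 16.269 μJ

Answer: 16.27 μJ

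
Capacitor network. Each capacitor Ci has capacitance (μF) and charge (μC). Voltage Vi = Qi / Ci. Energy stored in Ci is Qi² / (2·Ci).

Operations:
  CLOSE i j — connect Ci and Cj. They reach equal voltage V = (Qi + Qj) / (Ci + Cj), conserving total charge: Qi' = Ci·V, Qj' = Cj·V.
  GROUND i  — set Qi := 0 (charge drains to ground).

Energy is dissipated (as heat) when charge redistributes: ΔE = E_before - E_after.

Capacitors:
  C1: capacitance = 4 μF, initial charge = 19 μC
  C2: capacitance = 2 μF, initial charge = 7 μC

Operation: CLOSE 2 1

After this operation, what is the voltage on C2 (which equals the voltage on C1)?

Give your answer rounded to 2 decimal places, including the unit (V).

Answer: 4.33 V

Derivation:
Initial: C1(4μF, Q=19μC, V=4.75V), C2(2μF, Q=7μC, V=3.50V)
Op 1: CLOSE 2-1: Q_total=26.00, C_total=6.00, V=4.33; Q2=8.67, Q1=17.33; dissipated=1.042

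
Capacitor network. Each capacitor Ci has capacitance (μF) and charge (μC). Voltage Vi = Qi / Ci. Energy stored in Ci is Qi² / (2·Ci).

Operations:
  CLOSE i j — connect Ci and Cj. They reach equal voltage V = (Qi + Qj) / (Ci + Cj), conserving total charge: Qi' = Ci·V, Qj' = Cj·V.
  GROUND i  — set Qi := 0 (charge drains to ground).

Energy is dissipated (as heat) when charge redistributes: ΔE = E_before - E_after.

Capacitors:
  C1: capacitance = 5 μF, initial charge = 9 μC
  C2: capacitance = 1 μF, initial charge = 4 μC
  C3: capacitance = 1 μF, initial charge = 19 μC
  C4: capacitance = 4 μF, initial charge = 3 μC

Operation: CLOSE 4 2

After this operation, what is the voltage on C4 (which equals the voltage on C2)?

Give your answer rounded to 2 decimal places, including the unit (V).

Initial: C1(5μF, Q=9μC, V=1.80V), C2(1μF, Q=4μC, V=4.00V), C3(1μF, Q=19μC, V=19.00V), C4(4μF, Q=3μC, V=0.75V)
Op 1: CLOSE 4-2: Q_total=7.00, C_total=5.00, V=1.40; Q4=5.60, Q2=1.40; dissipated=4.225

Answer: 1.40 V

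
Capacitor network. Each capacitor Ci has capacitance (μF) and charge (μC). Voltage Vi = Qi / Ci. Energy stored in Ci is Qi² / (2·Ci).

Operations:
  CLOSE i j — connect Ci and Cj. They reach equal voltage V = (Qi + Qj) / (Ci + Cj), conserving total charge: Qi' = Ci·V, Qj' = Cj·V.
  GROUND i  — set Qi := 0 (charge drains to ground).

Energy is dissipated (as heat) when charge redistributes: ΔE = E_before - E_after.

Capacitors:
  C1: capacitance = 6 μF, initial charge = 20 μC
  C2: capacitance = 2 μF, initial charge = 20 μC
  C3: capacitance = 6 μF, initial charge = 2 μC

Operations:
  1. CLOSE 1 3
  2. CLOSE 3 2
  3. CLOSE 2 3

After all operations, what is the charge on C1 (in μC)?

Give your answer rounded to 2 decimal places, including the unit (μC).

Initial: C1(6μF, Q=20μC, V=3.33V), C2(2μF, Q=20μC, V=10.00V), C3(6μF, Q=2μC, V=0.33V)
Op 1: CLOSE 1-3: Q_total=22.00, C_total=12.00, V=1.83; Q1=11.00, Q3=11.00; dissipated=13.500
Op 2: CLOSE 3-2: Q_total=31.00, C_total=8.00, V=3.88; Q3=23.25, Q2=7.75; dissipated=50.021
Op 3: CLOSE 2-3: Q_total=31.00, C_total=8.00, V=3.88; Q2=7.75, Q3=23.25; dissipated=0.000
Final charges: Q1=11.00, Q2=7.75, Q3=23.25

Answer: 11.00 μC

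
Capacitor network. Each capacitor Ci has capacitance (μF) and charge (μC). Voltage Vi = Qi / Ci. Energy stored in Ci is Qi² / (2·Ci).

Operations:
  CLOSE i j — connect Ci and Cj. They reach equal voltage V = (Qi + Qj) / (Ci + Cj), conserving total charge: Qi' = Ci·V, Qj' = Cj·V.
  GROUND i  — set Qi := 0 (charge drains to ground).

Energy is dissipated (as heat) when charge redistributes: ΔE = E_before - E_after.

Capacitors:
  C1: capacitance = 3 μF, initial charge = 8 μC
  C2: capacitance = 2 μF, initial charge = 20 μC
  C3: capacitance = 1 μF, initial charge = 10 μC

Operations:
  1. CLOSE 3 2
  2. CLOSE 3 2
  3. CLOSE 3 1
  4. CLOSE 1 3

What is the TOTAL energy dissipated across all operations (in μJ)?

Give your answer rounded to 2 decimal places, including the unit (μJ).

Initial: C1(3μF, Q=8μC, V=2.67V), C2(2μF, Q=20μC, V=10.00V), C3(1μF, Q=10μC, V=10.00V)
Op 1: CLOSE 3-2: Q_total=30.00, C_total=3.00, V=10.00; Q3=10.00, Q2=20.00; dissipated=0.000
Op 2: CLOSE 3-2: Q_total=30.00, C_total=3.00, V=10.00; Q3=10.00, Q2=20.00; dissipated=0.000
Op 3: CLOSE 3-1: Q_total=18.00, C_total=4.00, V=4.50; Q3=4.50, Q1=13.50; dissipated=20.167
Op 4: CLOSE 1-3: Q_total=18.00, C_total=4.00, V=4.50; Q1=13.50, Q3=4.50; dissipated=0.000
Total dissipated: 20.167 μJ

Answer: 20.17 μJ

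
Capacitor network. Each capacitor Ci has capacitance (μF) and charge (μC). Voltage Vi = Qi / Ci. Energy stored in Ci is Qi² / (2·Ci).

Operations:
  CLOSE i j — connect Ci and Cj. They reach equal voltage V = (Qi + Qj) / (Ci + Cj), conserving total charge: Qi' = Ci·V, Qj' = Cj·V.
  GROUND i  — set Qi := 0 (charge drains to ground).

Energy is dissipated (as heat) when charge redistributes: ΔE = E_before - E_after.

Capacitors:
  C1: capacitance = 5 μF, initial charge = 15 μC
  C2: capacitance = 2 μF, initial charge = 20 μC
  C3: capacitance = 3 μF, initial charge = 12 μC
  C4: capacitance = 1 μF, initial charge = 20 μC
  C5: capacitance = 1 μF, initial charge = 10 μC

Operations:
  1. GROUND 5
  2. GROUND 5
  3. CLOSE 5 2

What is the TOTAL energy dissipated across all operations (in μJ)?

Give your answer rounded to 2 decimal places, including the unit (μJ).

Answer: 83.33 μJ

Derivation:
Initial: C1(5μF, Q=15μC, V=3.00V), C2(2μF, Q=20μC, V=10.00V), C3(3μF, Q=12μC, V=4.00V), C4(1μF, Q=20μC, V=20.00V), C5(1μF, Q=10μC, V=10.00V)
Op 1: GROUND 5: Q5=0; energy lost=50.000
Op 2: GROUND 5: Q5=0; energy lost=0.000
Op 3: CLOSE 5-2: Q_total=20.00, C_total=3.00, V=6.67; Q5=6.67, Q2=13.33; dissipated=33.333
Total dissipated: 83.333 μJ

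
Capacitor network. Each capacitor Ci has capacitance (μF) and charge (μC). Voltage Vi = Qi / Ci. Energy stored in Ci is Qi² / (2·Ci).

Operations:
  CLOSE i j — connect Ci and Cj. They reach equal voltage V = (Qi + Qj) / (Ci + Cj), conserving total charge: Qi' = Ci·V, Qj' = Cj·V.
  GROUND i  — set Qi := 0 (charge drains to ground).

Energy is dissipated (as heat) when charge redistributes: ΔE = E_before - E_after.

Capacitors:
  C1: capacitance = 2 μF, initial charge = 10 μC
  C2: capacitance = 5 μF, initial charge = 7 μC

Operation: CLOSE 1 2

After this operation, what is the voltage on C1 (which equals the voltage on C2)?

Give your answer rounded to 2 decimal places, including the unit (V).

Answer: 2.43 V

Derivation:
Initial: C1(2μF, Q=10μC, V=5.00V), C2(5μF, Q=7μC, V=1.40V)
Op 1: CLOSE 1-2: Q_total=17.00, C_total=7.00, V=2.43; Q1=4.86, Q2=12.14; dissipated=9.257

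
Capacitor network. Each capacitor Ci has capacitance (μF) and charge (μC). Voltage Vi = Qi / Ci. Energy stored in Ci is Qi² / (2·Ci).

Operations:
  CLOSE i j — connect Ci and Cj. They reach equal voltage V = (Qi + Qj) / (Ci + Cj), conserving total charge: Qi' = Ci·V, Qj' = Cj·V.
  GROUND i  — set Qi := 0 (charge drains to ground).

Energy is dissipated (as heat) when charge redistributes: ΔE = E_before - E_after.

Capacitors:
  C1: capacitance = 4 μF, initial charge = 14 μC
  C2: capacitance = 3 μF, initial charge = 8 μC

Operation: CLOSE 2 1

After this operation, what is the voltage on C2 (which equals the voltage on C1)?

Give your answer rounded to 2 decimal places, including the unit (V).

Answer: 3.14 V

Derivation:
Initial: C1(4μF, Q=14μC, V=3.50V), C2(3μF, Q=8μC, V=2.67V)
Op 1: CLOSE 2-1: Q_total=22.00, C_total=7.00, V=3.14; Q2=9.43, Q1=12.57; dissipated=0.595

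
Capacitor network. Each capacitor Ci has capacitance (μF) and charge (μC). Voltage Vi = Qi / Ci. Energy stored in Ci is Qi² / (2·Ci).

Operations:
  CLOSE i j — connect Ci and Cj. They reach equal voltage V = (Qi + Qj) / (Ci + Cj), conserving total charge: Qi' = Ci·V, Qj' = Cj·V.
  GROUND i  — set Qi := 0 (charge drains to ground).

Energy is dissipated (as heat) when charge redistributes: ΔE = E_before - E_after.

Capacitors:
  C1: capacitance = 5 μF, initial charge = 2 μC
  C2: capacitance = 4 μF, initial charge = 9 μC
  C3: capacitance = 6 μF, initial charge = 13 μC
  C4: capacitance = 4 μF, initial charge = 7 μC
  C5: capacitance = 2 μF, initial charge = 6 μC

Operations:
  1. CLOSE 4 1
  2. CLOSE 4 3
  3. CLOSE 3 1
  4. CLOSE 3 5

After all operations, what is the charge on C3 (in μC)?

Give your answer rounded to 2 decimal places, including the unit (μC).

Answer: 10.72 μC

Derivation:
Initial: C1(5μF, Q=2μC, V=0.40V), C2(4μF, Q=9μC, V=2.25V), C3(6μF, Q=13μC, V=2.17V), C4(4μF, Q=7μC, V=1.75V), C5(2μF, Q=6μC, V=3.00V)
Op 1: CLOSE 4-1: Q_total=9.00, C_total=9.00, V=1.00; Q4=4.00, Q1=5.00; dissipated=2.025
Op 2: CLOSE 4-3: Q_total=17.00, C_total=10.00, V=1.70; Q4=6.80, Q3=10.20; dissipated=1.633
Op 3: CLOSE 3-1: Q_total=15.20, C_total=11.00, V=1.38; Q3=8.29, Q1=6.91; dissipated=0.668
Op 4: CLOSE 3-5: Q_total=14.29, C_total=8.00, V=1.79; Q3=10.72, Q5=3.57; dissipated=1.964
Final charges: Q1=6.91, Q2=9.00, Q3=10.72, Q4=6.80, Q5=3.57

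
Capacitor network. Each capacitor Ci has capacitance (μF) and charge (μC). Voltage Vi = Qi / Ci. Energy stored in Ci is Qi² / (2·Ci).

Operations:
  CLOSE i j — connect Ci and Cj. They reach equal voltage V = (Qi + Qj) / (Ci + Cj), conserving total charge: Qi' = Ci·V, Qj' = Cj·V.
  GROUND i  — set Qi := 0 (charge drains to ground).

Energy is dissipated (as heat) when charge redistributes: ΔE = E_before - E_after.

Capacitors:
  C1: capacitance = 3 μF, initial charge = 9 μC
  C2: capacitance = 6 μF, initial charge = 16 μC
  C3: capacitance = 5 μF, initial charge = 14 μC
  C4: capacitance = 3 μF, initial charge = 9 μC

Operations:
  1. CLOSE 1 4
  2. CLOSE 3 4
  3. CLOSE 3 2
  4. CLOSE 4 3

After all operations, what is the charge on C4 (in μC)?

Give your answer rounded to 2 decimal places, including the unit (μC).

Answer: 8.41 μC

Derivation:
Initial: C1(3μF, Q=9μC, V=3.00V), C2(6μF, Q=16μC, V=2.67V), C3(5μF, Q=14μC, V=2.80V), C4(3μF, Q=9μC, V=3.00V)
Op 1: CLOSE 1-4: Q_total=18.00, C_total=6.00, V=3.00; Q1=9.00, Q4=9.00; dissipated=0.000
Op 2: CLOSE 3-4: Q_total=23.00, C_total=8.00, V=2.88; Q3=14.38, Q4=8.62; dissipated=0.037
Op 3: CLOSE 3-2: Q_total=30.38, C_total=11.00, V=2.76; Q3=13.81, Q2=16.57; dissipated=0.059
Op 4: CLOSE 4-3: Q_total=22.43, C_total=8.00, V=2.80; Q4=8.41, Q3=14.02; dissipated=0.012
Final charges: Q1=9.00, Q2=16.57, Q3=14.02, Q4=8.41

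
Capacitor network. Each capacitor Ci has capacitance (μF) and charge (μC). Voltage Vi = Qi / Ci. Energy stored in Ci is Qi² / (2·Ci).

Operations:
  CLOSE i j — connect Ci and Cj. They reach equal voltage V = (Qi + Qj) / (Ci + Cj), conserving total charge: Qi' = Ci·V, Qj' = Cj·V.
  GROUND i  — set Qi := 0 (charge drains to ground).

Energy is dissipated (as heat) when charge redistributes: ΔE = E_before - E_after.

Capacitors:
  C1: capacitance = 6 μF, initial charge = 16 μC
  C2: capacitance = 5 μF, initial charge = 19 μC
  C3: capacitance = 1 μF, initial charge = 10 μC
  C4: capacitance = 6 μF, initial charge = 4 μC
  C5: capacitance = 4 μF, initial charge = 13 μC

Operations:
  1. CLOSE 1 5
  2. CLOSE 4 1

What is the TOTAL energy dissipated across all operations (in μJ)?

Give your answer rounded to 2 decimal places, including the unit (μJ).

Answer: 7.89 μJ

Derivation:
Initial: C1(6μF, Q=16μC, V=2.67V), C2(5μF, Q=19μC, V=3.80V), C3(1μF, Q=10μC, V=10.00V), C4(6μF, Q=4μC, V=0.67V), C5(4μF, Q=13μC, V=3.25V)
Op 1: CLOSE 1-5: Q_total=29.00, C_total=10.00, V=2.90; Q1=17.40, Q5=11.60; dissipated=0.408
Op 2: CLOSE 4-1: Q_total=21.40, C_total=12.00, V=1.78; Q4=10.70, Q1=10.70; dissipated=7.482
Total dissipated: 7.890 μJ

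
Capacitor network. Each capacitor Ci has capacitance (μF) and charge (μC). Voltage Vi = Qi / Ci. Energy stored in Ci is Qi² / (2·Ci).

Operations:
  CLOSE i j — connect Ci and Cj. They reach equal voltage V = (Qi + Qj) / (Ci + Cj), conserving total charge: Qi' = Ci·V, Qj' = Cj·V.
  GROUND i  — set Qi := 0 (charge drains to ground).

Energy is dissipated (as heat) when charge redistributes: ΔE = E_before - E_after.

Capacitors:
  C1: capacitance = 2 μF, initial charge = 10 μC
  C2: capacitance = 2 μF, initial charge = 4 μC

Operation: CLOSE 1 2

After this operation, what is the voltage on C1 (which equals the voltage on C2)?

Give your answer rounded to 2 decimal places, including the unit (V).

Answer: 3.50 V

Derivation:
Initial: C1(2μF, Q=10μC, V=5.00V), C2(2μF, Q=4μC, V=2.00V)
Op 1: CLOSE 1-2: Q_total=14.00, C_total=4.00, V=3.50; Q1=7.00, Q2=7.00; dissipated=4.500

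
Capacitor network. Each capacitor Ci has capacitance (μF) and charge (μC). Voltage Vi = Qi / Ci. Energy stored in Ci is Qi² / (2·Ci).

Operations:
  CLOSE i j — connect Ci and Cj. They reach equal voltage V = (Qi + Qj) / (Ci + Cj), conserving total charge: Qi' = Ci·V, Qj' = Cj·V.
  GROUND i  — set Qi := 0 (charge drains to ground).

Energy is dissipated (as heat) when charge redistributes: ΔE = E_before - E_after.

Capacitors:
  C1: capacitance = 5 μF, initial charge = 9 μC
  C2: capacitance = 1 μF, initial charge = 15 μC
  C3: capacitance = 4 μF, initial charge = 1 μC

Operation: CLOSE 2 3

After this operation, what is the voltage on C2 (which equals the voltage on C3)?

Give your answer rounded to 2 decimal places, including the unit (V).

Initial: C1(5μF, Q=9μC, V=1.80V), C2(1μF, Q=15μC, V=15.00V), C3(4μF, Q=1μC, V=0.25V)
Op 1: CLOSE 2-3: Q_total=16.00, C_total=5.00, V=3.20; Q2=3.20, Q3=12.80; dissipated=87.025

Answer: 3.20 V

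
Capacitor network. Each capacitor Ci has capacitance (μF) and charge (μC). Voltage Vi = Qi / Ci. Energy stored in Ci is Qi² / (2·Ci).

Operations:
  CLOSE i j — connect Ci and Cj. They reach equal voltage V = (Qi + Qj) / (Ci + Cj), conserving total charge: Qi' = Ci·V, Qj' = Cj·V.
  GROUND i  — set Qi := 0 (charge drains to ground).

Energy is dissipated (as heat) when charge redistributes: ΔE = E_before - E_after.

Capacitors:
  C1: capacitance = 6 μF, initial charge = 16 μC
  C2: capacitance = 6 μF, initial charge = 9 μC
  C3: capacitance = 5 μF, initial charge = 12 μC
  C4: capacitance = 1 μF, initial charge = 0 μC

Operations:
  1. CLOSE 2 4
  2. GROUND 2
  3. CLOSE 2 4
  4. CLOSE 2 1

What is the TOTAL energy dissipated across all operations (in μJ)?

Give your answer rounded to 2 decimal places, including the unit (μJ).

Answer: 15.88 μJ

Derivation:
Initial: C1(6μF, Q=16μC, V=2.67V), C2(6μF, Q=9μC, V=1.50V), C3(5μF, Q=12μC, V=2.40V), C4(1μF, Q=0μC, V=0.00V)
Op 1: CLOSE 2-4: Q_total=9.00, C_total=7.00, V=1.29; Q2=7.71, Q4=1.29; dissipated=0.964
Op 2: GROUND 2: Q2=0; energy lost=4.959
Op 3: CLOSE 2-4: Q_total=1.29, C_total=7.00, V=0.18; Q2=1.10, Q4=0.18; dissipated=0.708
Op 4: CLOSE 2-1: Q_total=17.10, C_total=12.00, V=1.43; Q2=8.55, Q1=8.55; dissipated=9.248
Total dissipated: 15.880 μJ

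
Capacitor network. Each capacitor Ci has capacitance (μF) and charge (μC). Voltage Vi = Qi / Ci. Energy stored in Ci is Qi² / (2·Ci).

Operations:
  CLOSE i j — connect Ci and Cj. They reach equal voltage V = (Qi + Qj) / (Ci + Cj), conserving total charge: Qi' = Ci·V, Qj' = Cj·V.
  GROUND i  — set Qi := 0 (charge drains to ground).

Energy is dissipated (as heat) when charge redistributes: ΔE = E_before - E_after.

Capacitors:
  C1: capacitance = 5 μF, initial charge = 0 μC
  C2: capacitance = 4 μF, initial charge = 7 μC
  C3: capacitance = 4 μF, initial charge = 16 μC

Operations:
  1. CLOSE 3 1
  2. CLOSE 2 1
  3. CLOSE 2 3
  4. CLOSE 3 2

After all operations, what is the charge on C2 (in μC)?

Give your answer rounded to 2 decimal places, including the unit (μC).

Answer: 7.09 μC

Derivation:
Initial: C1(5μF, Q=0μC, V=0.00V), C2(4μF, Q=7μC, V=1.75V), C3(4μF, Q=16μC, V=4.00V)
Op 1: CLOSE 3-1: Q_total=16.00, C_total=9.00, V=1.78; Q3=7.11, Q1=8.89; dissipated=17.778
Op 2: CLOSE 2-1: Q_total=15.89, C_total=9.00, V=1.77; Q2=7.06, Q1=8.83; dissipated=0.001
Op 3: CLOSE 2-3: Q_total=14.17, C_total=8.00, V=1.77; Q2=7.09, Q3=7.09; dissipated=0.000
Op 4: CLOSE 3-2: Q_total=14.17, C_total=8.00, V=1.77; Q3=7.09, Q2=7.09; dissipated=0.000
Final charges: Q1=8.83, Q2=7.09, Q3=7.09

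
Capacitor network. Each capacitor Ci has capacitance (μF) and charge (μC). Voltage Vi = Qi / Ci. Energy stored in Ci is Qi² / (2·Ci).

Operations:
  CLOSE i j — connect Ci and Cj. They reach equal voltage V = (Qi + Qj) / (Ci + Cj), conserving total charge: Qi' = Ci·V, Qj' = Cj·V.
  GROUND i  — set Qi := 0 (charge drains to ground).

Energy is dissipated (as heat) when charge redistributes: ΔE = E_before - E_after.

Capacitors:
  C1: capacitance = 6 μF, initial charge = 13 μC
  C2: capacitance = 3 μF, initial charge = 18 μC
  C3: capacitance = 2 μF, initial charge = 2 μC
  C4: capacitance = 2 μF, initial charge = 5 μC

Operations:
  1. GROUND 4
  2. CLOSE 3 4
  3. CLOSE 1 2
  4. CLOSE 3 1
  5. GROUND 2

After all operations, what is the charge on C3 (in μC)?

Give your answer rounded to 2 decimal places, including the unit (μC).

Initial: C1(6μF, Q=13μC, V=2.17V), C2(3μF, Q=18μC, V=6.00V), C3(2μF, Q=2μC, V=1.00V), C4(2μF, Q=5μC, V=2.50V)
Op 1: GROUND 4: Q4=0; energy lost=6.250
Op 2: CLOSE 3-4: Q_total=2.00, C_total=4.00, V=0.50; Q3=1.00, Q4=1.00; dissipated=0.500
Op 3: CLOSE 1-2: Q_total=31.00, C_total=9.00, V=3.44; Q1=20.67, Q2=10.33; dissipated=14.694
Op 4: CLOSE 3-1: Q_total=21.67, C_total=8.00, V=2.71; Q3=5.42, Q1=16.25; dissipated=6.502
Op 5: GROUND 2: Q2=0; energy lost=17.796
Final charges: Q1=16.25, Q2=0.00, Q3=5.42, Q4=1.00

Answer: 5.42 μC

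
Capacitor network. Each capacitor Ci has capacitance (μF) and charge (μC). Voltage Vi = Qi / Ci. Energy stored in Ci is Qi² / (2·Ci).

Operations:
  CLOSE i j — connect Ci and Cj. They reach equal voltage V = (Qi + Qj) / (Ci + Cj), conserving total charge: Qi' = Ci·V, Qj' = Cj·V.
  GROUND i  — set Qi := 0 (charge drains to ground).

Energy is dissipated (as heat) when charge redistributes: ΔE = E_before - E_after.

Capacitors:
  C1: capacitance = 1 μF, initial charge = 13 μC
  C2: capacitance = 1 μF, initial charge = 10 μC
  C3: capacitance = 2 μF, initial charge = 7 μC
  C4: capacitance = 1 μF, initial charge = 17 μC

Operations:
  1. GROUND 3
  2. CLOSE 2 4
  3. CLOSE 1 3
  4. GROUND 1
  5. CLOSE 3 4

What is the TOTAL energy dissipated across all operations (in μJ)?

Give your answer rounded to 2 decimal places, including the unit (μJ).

Answer: 118.23 μJ

Derivation:
Initial: C1(1μF, Q=13μC, V=13.00V), C2(1μF, Q=10μC, V=10.00V), C3(2μF, Q=7μC, V=3.50V), C4(1μF, Q=17μC, V=17.00V)
Op 1: GROUND 3: Q3=0; energy lost=12.250
Op 2: CLOSE 2-4: Q_total=27.00, C_total=2.00, V=13.50; Q2=13.50, Q4=13.50; dissipated=12.250
Op 3: CLOSE 1-3: Q_total=13.00, C_total=3.00, V=4.33; Q1=4.33, Q3=8.67; dissipated=56.333
Op 4: GROUND 1: Q1=0; energy lost=9.389
Op 5: CLOSE 3-4: Q_total=22.17, C_total=3.00, V=7.39; Q3=14.78, Q4=7.39; dissipated=28.009
Total dissipated: 118.231 μJ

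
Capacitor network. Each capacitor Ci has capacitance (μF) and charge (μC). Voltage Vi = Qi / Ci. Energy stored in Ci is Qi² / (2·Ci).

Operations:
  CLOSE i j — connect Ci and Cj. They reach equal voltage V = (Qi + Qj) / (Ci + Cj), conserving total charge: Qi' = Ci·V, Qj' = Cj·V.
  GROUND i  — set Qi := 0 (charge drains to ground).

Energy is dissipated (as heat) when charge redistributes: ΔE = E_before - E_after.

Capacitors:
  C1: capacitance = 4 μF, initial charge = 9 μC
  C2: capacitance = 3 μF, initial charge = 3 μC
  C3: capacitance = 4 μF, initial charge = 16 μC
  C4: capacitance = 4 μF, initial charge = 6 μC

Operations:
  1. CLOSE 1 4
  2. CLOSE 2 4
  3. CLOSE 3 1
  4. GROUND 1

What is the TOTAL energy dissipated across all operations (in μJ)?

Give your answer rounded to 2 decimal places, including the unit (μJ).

Answer: 22.99 μJ

Derivation:
Initial: C1(4μF, Q=9μC, V=2.25V), C2(3μF, Q=3μC, V=1.00V), C3(4μF, Q=16μC, V=4.00V), C4(4μF, Q=6μC, V=1.50V)
Op 1: CLOSE 1-4: Q_total=15.00, C_total=8.00, V=1.88; Q1=7.50, Q4=7.50; dissipated=0.562
Op 2: CLOSE 2-4: Q_total=10.50, C_total=7.00, V=1.50; Q2=4.50, Q4=6.00; dissipated=0.656
Op 3: CLOSE 3-1: Q_total=23.50, C_total=8.00, V=2.94; Q3=11.75, Q1=11.75; dissipated=4.516
Op 4: GROUND 1: Q1=0; energy lost=17.258
Total dissipated: 22.992 μJ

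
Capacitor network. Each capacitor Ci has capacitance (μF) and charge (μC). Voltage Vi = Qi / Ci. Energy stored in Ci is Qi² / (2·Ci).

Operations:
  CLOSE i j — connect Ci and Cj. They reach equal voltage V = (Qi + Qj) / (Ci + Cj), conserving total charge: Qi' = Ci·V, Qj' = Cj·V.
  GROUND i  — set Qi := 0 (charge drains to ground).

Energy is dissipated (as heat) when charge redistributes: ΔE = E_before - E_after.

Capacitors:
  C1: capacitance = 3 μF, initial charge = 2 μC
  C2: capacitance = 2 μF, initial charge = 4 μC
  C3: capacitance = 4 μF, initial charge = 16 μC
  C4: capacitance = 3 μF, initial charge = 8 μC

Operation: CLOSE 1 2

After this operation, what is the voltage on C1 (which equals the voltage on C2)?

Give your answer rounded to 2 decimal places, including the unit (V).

Initial: C1(3μF, Q=2μC, V=0.67V), C2(2μF, Q=4μC, V=2.00V), C3(4μF, Q=16μC, V=4.00V), C4(3μF, Q=8μC, V=2.67V)
Op 1: CLOSE 1-2: Q_total=6.00, C_total=5.00, V=1.20; Q1=3.60, Q2=2.40; dissipated=1.067

Answer: 1.20 V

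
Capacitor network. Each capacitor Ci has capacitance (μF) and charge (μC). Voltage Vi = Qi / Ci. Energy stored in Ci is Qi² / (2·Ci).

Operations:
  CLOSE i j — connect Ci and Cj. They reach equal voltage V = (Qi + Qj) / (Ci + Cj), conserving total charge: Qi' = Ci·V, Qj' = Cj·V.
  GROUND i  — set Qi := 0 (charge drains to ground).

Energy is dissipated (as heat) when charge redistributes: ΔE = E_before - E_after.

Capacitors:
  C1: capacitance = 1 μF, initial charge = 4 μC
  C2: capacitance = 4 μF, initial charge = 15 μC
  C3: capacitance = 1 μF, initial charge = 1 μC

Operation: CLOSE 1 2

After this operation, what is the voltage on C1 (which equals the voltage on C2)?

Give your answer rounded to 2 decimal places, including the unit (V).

Initial: C1(1μF, Q=4μC, V=4.00V), C2(4μF, Q=15μC, V=3.75V), C3(1μF, Q=1μC, V=1.00V)
Op 1: CLOSE 1-2: Q_total=19.00, C_total=5.00, V=3.80; Q1=3.80, Q2=15.20; dissipated=0.025

Answer: 3.80 V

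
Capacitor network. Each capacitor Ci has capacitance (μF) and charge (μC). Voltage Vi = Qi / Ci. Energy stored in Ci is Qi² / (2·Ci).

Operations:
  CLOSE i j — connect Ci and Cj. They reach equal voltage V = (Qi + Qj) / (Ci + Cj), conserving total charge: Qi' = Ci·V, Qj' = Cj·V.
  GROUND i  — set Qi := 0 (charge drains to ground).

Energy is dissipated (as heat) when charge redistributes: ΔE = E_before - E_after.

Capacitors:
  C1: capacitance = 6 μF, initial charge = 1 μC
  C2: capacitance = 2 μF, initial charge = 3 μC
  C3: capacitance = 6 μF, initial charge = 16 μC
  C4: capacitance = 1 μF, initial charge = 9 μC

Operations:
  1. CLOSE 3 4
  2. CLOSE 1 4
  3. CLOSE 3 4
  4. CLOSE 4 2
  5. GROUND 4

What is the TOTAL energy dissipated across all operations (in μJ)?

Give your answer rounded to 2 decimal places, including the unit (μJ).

Initial: C1(6μF, Q=1μC, V=0.17V), C2(2μF, Q=3μC, V=1.50V), C3(6μF, Q=16μC, V=2.67V), C4(1μF, Q=9μC, V=9.00V)
Op 1: CLOSE 3-4: Q_total=25.00, C_total=7.00, V=3.57; Q3=21.43, Q4=3.57; dissipated=17.190
Op 2: CLOSE 1-4: Q_total=4.57, C_total=7.00, V=0.65; Q1=3.92, Q4=0.65; dissipated=4.968
Op 3: CLOSE 3-4: Q_total=22.08, C_total=7.00, V=3.15; Q3=18.93, Q4=3.15; dissipated=3.650
Op 4: CLOSE 4-2: Q_total=6.15, C_total=3.00, V=2.05; Q4=2.05, Q2=4.10; dissipated=0.912
Op 5: GROUND 4: Q4=0; energy lost=2.104
Total dissipated: 28.826 μJ

Answer: 28.83 μJ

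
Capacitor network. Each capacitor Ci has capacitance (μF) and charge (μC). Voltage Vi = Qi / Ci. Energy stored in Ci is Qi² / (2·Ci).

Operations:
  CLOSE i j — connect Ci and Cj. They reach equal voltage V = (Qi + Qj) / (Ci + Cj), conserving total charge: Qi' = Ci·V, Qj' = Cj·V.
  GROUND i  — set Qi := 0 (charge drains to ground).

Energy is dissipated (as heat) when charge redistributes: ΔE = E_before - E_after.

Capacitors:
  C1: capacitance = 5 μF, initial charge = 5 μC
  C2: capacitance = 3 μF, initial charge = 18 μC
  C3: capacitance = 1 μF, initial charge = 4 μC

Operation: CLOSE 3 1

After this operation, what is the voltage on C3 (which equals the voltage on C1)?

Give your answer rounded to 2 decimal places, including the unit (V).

Answer: 1.50 V

Derivation:
Initial: C1(5μF, Q=5μC, V=1.00V), C2(3μF, Q=18μC, V=6.00V), C3(1μF, Q=4μC, V=4.00V)
Op 1: CLOSE 3-1: Q_total=9.00, C_total=6.00, V=1.50; Q3=1.50, Q1=7.50; dissipated=3.750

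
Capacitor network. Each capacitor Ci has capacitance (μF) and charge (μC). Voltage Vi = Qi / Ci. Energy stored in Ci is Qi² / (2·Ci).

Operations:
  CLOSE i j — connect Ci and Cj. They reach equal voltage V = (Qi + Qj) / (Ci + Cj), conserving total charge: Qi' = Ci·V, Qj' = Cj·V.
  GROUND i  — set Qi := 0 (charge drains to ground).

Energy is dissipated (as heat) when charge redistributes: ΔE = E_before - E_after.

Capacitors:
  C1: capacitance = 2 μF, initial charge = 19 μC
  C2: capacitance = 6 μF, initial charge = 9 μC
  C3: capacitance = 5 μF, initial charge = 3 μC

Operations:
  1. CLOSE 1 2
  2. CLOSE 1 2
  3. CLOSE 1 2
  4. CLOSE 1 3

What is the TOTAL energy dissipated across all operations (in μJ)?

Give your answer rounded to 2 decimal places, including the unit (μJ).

Answer: 54.01 μJ

Derivation:
Initial: C1(2μF, Q=19μC, V=9.50V), C2(6μF, Q=9μC, V=1.50V), C3(5μF, Q=3μC, V=0.60V)
Op 1: CLOSE 1-2: Q_total=28.00, C_total=8.00, V=3.50; Q1=7.00, Q2=21.00; dissipated=48.000
Op 2: CLOSE 1-2: Q_total=28.00, C_total=8.00, V=3.50; Q1=7.00, Q2=21.00; dissipated=0.000
Op 3: CLOSE 1-2: Q_total=28.00, C_total=8.00, V=3.50; Q1=7.00, Q2=21.00; dissipated=0.000
Op 4: CLOSE 1-3: Q_total=10.00, C_total=7.00, V=1.43; Q1=2.86, Q3=7.14; dissipated=6.007
Total dissipated: 54.007 μJ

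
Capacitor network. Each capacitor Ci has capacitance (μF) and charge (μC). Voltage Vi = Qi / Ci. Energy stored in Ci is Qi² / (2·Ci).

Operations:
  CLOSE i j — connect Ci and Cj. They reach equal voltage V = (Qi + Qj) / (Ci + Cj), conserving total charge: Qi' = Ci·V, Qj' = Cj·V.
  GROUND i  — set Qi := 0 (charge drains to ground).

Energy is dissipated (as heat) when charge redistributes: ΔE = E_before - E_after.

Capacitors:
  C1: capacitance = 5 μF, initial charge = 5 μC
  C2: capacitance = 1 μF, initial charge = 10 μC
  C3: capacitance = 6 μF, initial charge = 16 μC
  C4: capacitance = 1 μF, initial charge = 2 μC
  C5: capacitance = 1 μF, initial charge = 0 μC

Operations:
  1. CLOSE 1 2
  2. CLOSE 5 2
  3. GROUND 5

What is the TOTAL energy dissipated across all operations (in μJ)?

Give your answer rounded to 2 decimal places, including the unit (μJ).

Answer: 36.09 μJ

Derivation:
Initial: C1(5μF, Q=5μC, V=1.00V), C2(1μF, Q=10μC, V=10.00V), C3(6μF, Q=16μC, V=2.67V), C4(1μF, Q=2μC, V=2.00V), C5(1μF, Q=0μC, V=0.00V)
Op 1: CLOSE 1-2: Q_total=15.00, C_total=6.00, V=2.50; Q1=12.50, Q2=2.50; dissipated=33.750
Op 2: CLOSE 5-2: Q_total=2.50, C_total=2.00, V=1.25; Q5=1.25, Q2=1.25; dissipated=1.562
Op 3: GROUND 5: Q5=0; energy lost=0.781
Total dissipated: 36.094 μJ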